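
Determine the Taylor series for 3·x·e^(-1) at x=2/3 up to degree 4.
2·e^(-1) + 3·e^(-1)·(x - 2/3)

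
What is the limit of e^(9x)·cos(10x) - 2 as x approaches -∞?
Evaluate the dominant behaviour as x → -∞; each term tends to a finite value or vanishes.
Limit = -2.

Final answer: -2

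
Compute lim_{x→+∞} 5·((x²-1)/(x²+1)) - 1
Evaluate the dominant behaviour as x → +∞; each term tends to a finite value or vanishes.
Limit = 4.

Final answer: 4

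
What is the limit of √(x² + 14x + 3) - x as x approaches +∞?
This is an ∞ − ∞ indeterminate form.
Multiply and divide by the conjugate √(x²+14x + 3) + x; the x² terms cancel, leaving (14x + 3)/(√(x²+14x + 3)+x) → 14/2 = 7.
Limit = 7.

Final answer: 7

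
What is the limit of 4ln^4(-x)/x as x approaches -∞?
This is an ∞/∞ indeterminate form as x → -∞.
Compare growth rates of the dominant terms (exponentials ≫ polynomials ≫ logarithms), or apply L'Hôpital's rule; the quotient → 0.
Limit = 0.

Final answer: 0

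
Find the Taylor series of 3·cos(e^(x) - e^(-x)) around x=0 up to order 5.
3 - 6·x^2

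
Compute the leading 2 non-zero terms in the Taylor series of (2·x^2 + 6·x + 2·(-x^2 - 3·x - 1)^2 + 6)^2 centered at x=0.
288·x + 64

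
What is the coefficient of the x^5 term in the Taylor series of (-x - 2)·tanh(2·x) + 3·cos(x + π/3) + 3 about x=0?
Expand to order 5: (-x - 2)·tanh(2·x) + 3·cos(x + π/3) + 3 = x^5·(-128/15 - √(3)/80) + 131·x^4/48 + x^3·(√(3)/4 + 16/3) - 11·x^2/4 + x·(-4 - 3·√(3)/2) + 9/2 + O(x^6).
The coefficient of x^5 is -128/15 - √(3)/80.

Final answer: -128/15 - √(3)/80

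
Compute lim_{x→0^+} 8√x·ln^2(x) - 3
The product is a 0·∞ indeterminate form at x → 0⁺.
Rewrite the product as 8·ln^2(x) / x^(-1/2) and apply L'Hôpital, or use the standard hierarchy x^(-1/2) ≫ |ln x|^2 as x → 0⁺.
The indeterminate product → 0, so the limit = -3.

Final answer: -3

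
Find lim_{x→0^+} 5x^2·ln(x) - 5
The product is a 0·∞ indeterminate form at x → 0⁺.
Rewrite the product as 5·ln(x) / x^(-2) and apply L'Hôpital, or use the standard hierarchy x^(-2) ≫ |ln x| as x → 0⁺.
The indeterminate product → 0, so the limit = -5.

Final answer: -5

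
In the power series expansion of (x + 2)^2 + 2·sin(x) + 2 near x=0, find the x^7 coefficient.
Expand to order 7: (x + 2)^2 + 2·sin(x) + 2 = -x^7/2520 + x^5/60 - x^3/3 + x^2 + 6·x + 6 + O(x^8).
The coefficient of x^7 is -1/2520.

Final answer: -1/2520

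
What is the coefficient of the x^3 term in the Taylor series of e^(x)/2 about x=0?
Expand to order 3: e^(x)/2 = x^3/12 + x^2/4 + x/2 + 1/2 + O(x^4).
The coefficient of x^3 is 1/12.

Final answer: 1/12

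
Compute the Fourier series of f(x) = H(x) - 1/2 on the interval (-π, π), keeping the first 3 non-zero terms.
2·sin(x)/π + 2·sin(3·x)/(3·π) + 2·sin(5·x)/(5·π)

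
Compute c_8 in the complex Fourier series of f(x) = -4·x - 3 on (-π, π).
Compute the real Fourier coefficients first: a_8 = 0, b_8 = 1.
Then c_8 = (a_8 − i·b_8)/2 = -i/2.

Final answer: -i/2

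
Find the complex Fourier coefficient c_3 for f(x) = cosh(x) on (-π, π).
Compute the real Fourier coefficients first: a_3 = -sinh(π)/(5·π), b_3 = 0.
Then c_3 = (a_3 − i·b_3)/2 = -sinh(π)/(10·π).

Final answer: -sinh(π)/(10·π)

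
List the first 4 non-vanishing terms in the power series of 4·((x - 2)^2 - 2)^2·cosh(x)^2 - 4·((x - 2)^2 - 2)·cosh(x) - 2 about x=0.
-88·x^3 + 88·x^2 - 48·x + 6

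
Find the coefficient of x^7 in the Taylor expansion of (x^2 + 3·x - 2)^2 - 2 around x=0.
Expand to order 7: (x^2 + 3·x - 2)^2 - 2 = x^4 + 6·x^3 + 5·x^2 - 12·x + 2 + O(x^8).
The coefficient of x^7 is 0.

Final answer: 0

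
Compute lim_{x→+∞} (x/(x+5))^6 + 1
As x → +∞: x/(x+5) = 1/(1 + 5/x) → 1, and the 6th power of a limit-1 base also → 1; with the additive constant, 1 + 1 = 2.
Limit = 2.

Final answer: 2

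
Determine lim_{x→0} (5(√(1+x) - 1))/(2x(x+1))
Both numerator and denominator → 0 as x → 0; this is a 0/0 indeterminate form.
Expand each to leading order near x = 0: numerator ~ 5·x/2, denominator ~ 2·x.
The limit of the ratio is 5/4.

Final answer: 5/4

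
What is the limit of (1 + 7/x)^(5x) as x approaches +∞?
As x → +∞: write (1 + 7/x)^(5x) = ((1 + 7/x)^x)^5 → (e^7)^5 = e^35.
Limit = e^(35).

Final answer: e^(35)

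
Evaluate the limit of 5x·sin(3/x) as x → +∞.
As x → +∞: let u = 3/x → 0⁺; then 5·x·sin(3/x) = 5·3·sin(u)/u → 5·3·1 = 15.
Limit = 15.

Final answer: 15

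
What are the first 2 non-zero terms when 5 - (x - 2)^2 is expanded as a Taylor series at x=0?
4·x + 1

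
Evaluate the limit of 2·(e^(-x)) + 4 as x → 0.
Direct substitution at x = 0 gives 6.

Final answer: 6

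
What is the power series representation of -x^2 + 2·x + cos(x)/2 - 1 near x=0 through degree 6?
-x^6/1440 + x^4/48 - 5·x^2/4 + 2·x - 1/2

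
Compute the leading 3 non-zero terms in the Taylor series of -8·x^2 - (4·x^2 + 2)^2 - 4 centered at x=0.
-16·x^4 - 24·x^2 - 8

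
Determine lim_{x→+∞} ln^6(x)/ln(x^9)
This is an ∞/∞ indeterminate form as x → +∞.
Write ln(x^9) = 9·ln(x), reducing the quotient to ln^5(x)/9 → ∞.
Limit = ∞.

Final answer: ∞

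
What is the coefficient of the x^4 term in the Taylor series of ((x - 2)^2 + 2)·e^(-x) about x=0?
Expand to order 4: ((x - 2)^2 + 2)·e^(-x) = 17·x^4/12 - 4·x^3 + 8·x^2 - 10·x + 6 + O(x^5).
The coefficient of x^4 is 17/12.

Final answer: 17/12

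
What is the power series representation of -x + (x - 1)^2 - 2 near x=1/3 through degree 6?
-17/9 - 7·(x - 1/3)/3 + (x - 1/3)^2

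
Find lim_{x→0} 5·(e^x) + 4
Direct substitution at x = 0 gives 9.

Final answer: 9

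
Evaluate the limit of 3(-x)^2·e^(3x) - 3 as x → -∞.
The product is a 0·∞ indeterminate form at x → -∞.
Rewrite the product as 3(-x)^2 / e^(-3x) (an ∞/∞ form) and apply L'Hôpital, or use the standard hierarchy e^(3|x|) ≫ |(-x)^2| as x → -∞.
The indeterminate product → 0, so the limit = -3.

Final answer: -3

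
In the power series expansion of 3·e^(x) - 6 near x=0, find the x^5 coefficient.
Expand to order 5: 3·e^(x) - 6 = x^5/40 + x^4/8 + x^3/2 + 3·x^2/2 + 3·x - 3 + O(x^6).
The coefficient of x^5 is 1/40.

Final answer: 1/40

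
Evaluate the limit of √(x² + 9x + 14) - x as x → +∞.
This is an ∞ − ∞ indeterminate form.
Multiply and divide by the conjugate √(x²+9x + 14) + x; the x² terms cancel, leaving (9x + 14)/(√(x²+9x + 14)+x) → 9/2.
Limit = 9/2.

Final answer: 9/2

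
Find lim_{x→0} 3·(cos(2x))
Direct substitution at x = 0 gives 3.

Final answer: 3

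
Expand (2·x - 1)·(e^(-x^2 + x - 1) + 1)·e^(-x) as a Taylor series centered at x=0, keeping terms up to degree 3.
x^3·(7/6 - 2·e^(-1)) + x^2·(-5/2 + e^(-1)) + x·(2·e^(-1) + 3) - 1 - e^(-1)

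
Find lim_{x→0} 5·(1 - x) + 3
Direct substitution at x = 0 gives 8.

Final answer: 8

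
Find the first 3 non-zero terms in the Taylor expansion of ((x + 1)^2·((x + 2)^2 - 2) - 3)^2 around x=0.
42·x^2 - 16·x + 1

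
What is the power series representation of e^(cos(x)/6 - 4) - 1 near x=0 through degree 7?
-47·x^6·e^(-23/6)/51840 + x^4·e^(-23/6)/96 - x^2·e^(-23/6)/12 - 1 + e^(-23/6)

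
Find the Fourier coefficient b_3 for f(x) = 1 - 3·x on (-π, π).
b_3 = (1/π) ∫_{-π}^{π} f(x)·sin(3x) dx.
Evaluate the integral (use parity and integration by parts as needed): b_3 = -2.

Final answer: -2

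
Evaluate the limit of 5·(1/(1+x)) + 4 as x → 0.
Direct substitution at x = 0 gives 9.

Final answer: 9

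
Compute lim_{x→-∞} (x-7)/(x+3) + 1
Evaluate the dominant behaviour as x → -∞; each term tends to a finite value or vanishes.
Limit = 2.

Final answer: 2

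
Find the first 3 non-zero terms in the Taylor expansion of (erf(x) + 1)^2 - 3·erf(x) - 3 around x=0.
4·x^2/π - 2·x/√(π) - 2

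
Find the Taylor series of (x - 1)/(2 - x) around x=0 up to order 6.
x^6/128 + x^5/64 + x^4/32 + x^3/16 + x^2/8 + x/4 - 1/2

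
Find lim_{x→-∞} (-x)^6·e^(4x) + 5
The product is a 0·∞ indeterminate form at x → -∞.
Rewrite the product as (-x)^6 / e^(-4x) (an ∞/∞ form) and apply L'Hôpital, or use the standard hierarchy e^(4|x|) ≫ |(-x)^6| as x → -∞.
The indeterminate product → 0, so the limit = 5.

Final answer: 5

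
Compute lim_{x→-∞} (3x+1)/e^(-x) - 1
The quotient is an ∞/∞ indeterminate form as x → -∞.
Compare growth rates of the dominant terms (exponentials ≫ polynomials ≫ logarithms), or apply L'Hôpital's rule; the quotient → 0.
Adding the constant: 0 - 1 = -1. Limit = -1.

Final answer: -1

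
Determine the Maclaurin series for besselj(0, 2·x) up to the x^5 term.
x^4/4 - x^2 + 1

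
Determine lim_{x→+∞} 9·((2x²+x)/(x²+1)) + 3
Evaluate the dominant behaviour as x → +∞; each term tends to a finite value or vanishes.
Limit = 21.

Final answer: 21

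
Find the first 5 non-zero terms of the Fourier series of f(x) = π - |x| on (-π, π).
4·cos(x)/π + 4·cos(3·x)/(9·π) + 4·cos(5·x)/(25·π) + 4·cos(7·x)/(49·π) + π/2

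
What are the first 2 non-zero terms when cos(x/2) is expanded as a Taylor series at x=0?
1 - x^2/8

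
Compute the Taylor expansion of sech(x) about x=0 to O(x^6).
5·x^4/24 - x^2/2 + 1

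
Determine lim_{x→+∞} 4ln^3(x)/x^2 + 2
The quotient is an ∞/∞ indeterminate form as x → +∞.
The polynomial denominator x^2 dominates the logarithmic numerator (any positive power of x ≫ ln^3(x) as x → ∞), so the quotient → 0.
Adding the constant: 0 + 2 = 2. Limit = 2.

Final answer: 2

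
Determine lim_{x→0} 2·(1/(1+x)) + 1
Direct substitution at x = 0 gives 3.

Final answer: 3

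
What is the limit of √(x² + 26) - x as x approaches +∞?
This is an ∞ − ∞ indeterminate form.
Multiply and divide by the conjugate √(x²+26) + x; the x² terms cancel, leaving 26/(√(x²+26)+x) → 0.
Limit = 0.

Final answer: 0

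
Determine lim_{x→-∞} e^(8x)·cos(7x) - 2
Evaluate the dominant behaviour as x → -∞; each term tends to a finite value or vanishes.
Limit = -2.

Final answer: -2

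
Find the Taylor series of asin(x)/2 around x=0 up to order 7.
5·x^7/224 + 3·x^5/80 + x^3/12 + x/2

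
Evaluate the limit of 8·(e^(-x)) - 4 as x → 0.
Direct substitution at x = 0 gives 4.

Final answer: 4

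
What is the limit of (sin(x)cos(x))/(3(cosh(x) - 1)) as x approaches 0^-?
Both numerator and denominator → 0 as x → 0^-; this is a 0/0 indeterminate form.
Expand each to leading order near x = 0: numerator ~ x, denominator ~ 3·x^2/2.
The limit of the ratio is -∞.

Final answer: -∞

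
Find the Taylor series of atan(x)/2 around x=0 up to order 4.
-x^3/6 + x/2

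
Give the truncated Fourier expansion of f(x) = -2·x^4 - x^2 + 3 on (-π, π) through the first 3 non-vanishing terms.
(-92 + 16·π^2)·cos(x) + (5 - 4·π^2)·cos(2·x) - 2·π^4/5 - π^2/3 + 3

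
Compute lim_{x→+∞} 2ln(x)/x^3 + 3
The quotient is an ∞/∞ indeterminate form as x → +∞.
The polynomial denominator x^3 dominates the logarithmic numerator (any positive power of x ≫ ln(x) as x → ∞), so the quotient → 0.
Adding the constant: 0 + 3 = 3. Limit = 3.

Final answer: 3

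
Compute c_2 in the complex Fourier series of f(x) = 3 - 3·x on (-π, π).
Compute the real Fourier coefficients first: a_2 = 0, b_2 = 3.
Then c_2 = (a_2 − i·b_2)/2 = -3·i/2.

Final answer: -3·i/2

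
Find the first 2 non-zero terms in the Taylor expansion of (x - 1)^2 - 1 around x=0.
x^2 - 2·x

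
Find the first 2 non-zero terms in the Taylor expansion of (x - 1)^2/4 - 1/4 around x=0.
x^2/4 - x/2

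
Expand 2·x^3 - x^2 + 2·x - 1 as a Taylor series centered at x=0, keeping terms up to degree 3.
2·x^3 - x^2 + 2·x - 1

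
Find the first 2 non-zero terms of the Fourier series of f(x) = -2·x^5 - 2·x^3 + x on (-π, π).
(-454 - 4·π^4 + 76·π^2)·sin(x) + (-8·π^2 + 11 + 2·π^4)·sin(2·x)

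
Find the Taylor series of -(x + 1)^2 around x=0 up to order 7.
-x^2 - 2·x - 1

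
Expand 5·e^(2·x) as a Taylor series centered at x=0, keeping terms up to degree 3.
20·x^3/3 + 10·x^2 + 10·x + 5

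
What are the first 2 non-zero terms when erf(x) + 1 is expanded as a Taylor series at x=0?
2·x/√(π) + 1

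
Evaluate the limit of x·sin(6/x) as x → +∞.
As x → +∞: let u = 6/x → 0⁺; then x·sin(6/x) = 6·sin(u)/u → 6·1 = 6.
Limit = 6.

Final answer: 6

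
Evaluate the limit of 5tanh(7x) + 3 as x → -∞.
Evaluate the dominant behaviour as x → -∞; each term tends to a finite value or vanishes.
Limit = -2.

Final answer: -2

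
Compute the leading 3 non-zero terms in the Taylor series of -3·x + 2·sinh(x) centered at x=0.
x^5/60 + x^3/3 - x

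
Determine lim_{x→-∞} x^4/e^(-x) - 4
The quotient is an ∞/∞ indeterminate form as x → -∞.
Compare growth rates of the dominant terms (exponentials ≫ polynomials ≫ logarithms), or apply L'Hôpital's rule; the quotient → 0.
Adding the constant: 0 - 4 = -4. Limit = -4.

Final answer: -4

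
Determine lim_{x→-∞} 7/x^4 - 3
Evaluate the dominant behaviour as x → -∞; each term tends to a finite value or vanishes.
Limit = -3.

Final answer: -3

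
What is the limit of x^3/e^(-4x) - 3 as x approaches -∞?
The quotient is an ∞/∞ indeterminate form as x → -∞.
Compare growth rates of the dominant terms (exponentials ≫ polynomials ≫ logarithms), or apply L'Hôpital's rule; the quotient → 0.
Adding the constant: 0 - 3 = -3. Limit = -3.

Final answer: -3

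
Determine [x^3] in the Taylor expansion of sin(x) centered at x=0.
Expand to order 3: sin(x) = -x^3/6 + x + O(x^4).
The coefficient of x^3 is -1/6.

Final answer: -1/6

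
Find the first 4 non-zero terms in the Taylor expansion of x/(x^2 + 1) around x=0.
-x^7 + x^5 - x^3 + x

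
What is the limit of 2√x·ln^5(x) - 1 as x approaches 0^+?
The product is a 0·∞ indeterminate form at x → 0⁺.
Rewrite the product as 2·ln^5(x) / x^(-1/2) and apply L'Hôpital, or use the standard hierarchy x^(-1/2) ≫ |ln x|^5 as x → 0⁺.
The indeterminate product → 0, so the limit = -1.

Final answer: -1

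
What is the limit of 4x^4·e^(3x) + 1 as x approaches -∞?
The product is a 0·∞ indeterminate form at x → -∞.
Rewrite the product as 4x^4 / e^(-3x) (an ∞/∞ form) and apply L'Hôpital, or use the standard hierarchy e^(3|x|) ≫ |x^4| as x → -∞.
The indeterminate product → 0, so the limit = 1.

Final answer: 1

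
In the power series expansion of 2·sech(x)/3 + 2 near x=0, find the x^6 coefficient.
Expand to order 6: 2·sech(x)/3 + 2 = -61·x^6/1080 + 5·x^4/36 - x^2/3 + 8/3 + O(x^7).
The coefficient of x^6 is -61/1080.

Final answer: -61/1080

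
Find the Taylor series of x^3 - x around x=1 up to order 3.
2·(x - 1) + 3·(x - 1)^2 + (x - 1)^3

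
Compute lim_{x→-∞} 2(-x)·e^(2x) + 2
The product is a 0·∞ indeterminate form at x → -∞.
Rewrite the product as 2(-x) / e^(-2x) (an ∞/∞ form) and apply L'Hôpital, or use the standard hierarchy e^(2|x|) ≫ |(-x)| as x → -∞.
The indeterminate product → 0, so the limit = 2.

Final answer: 2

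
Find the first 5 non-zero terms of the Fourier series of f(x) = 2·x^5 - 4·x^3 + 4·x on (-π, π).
(-88·π^2 + 4·π^4 + 536)·sin(x) + (-2·π^4 - 25 + 14·π^2)·sin(2·x) + (-152·π^2/27 + 520/81 + 4·π^4/3)·sin(3·x) + (-π^4 - 103/32 + 13·π^2/4)·sin(4·x) + (-56·π^2/25 + 1336/625 + 4·π^4/5)·sin(5·x)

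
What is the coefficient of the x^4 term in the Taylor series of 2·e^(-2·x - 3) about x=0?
Expand to order 4: 2·e^(-2·x - 3) = 4·x^4·e^(-3)/3 - 8·x^3·e^(-3)/3 + 4·x^2·e^(-3) - 4·x·e^(-3) + 2·e^(-3) + O(x^5).
The coefficient of x^4 is 4·e^(-3)/3.

Final answer: 4·e^(-3)/3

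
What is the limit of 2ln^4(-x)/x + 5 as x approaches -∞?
The quotient is an ∞/∞ indeterminate form as x → -∞.
Compare growth rates of the dominant terms (exponentials ≫ polynomials ≫ logarithms), or apply L'Hôpital's rule; the quotient → 0.
Adding the constant: 0 + 5 = 5. Limit = 5.

Final answer: 5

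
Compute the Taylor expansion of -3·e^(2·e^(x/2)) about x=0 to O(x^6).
-227·x^5·e^(2)/640 - 47·x^4·e^(2)/64 - 11·x^3·e^(2)/8 - 9·x^2·e^(2)/4 - 3·x·e^(2) - 3·e^(2)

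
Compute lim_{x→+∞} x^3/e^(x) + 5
The quotient is an ∞/∞ indeterminate form as x → +∞.
The exponential denominator e^(x) dominates the polynomial numerator (e^x ≫ x^3 as x → ∞), so the quotient → 0.
Adding the constant: 0 + 5 = 5. Limit = 5.

Final answer: 5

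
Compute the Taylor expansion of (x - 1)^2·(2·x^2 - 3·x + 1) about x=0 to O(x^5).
2·x^4 - 7·x^3 + 9·x^2 - 5·x + 1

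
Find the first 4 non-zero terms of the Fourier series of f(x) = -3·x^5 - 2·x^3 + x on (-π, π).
(-694 - 6·π^4 + 116·π^2)·sin(x) + (-13·π^2 + 37/2 + 3·π^4)·sin(2·x) + (-2·π^4 - 38/27 + 28·π^2/9)·sin(3·x) + (-7·π^2/8 - 11/64 + 3·π^4/2)·sin(4·x)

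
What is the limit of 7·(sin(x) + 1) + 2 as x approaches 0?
Direct substitution at x = 0 gives 9.

Final answer: 9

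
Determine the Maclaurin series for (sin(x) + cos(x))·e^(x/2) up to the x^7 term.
307·x^7/645120 + 161·x^6/46080 + x^5/1280 - 31·x^4/384 - 13·x^3/48 + x^2/8 + 3·x/2 + 1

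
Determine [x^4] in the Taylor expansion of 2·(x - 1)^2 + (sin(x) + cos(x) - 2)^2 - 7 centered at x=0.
Expand to order 4: 2·(x - 1)^2 + (sin(x) + cos(x) - 2)^2 - 7 = -x^4/6 - 2·x^3/3 + 4·x^2 - 6·x - 4 + O(x^5).
The coefficient of x^4 is -1/6.

Final answer: -1/6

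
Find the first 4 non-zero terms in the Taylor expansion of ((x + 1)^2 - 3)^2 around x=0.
x^4 + 4·x^3 - 8·x + 4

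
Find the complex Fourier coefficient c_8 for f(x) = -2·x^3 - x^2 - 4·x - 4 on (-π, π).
Compute the real Fourier coefficients first: a_8 = -1/16, b_8 = 61/64 + π^2/2.
Then c_8 = (a_8 − i·b_8)/2 = -1/32 - i·π^2/4 - 61·i/128.

Final answer: -1/32 - i·π^2/4 - 61·i/128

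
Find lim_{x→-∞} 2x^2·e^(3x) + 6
The product is a 0·∞ indeterminate form at x → -∞.
Rewrite the product as 2x^2 / e^(-3x) (an ∞/∞ form) and apply L'Hôpital, or use the standard hierarchy e^(3|x|) ≫ |x^2| as x → -∞.
The indeterminate product → 0, so the limit = 6.

Final answer: 6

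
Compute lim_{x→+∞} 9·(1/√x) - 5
Evaluate the dominant behaviour as x → +∞; each term tends to a finite value or vanishes.
Limit = -5.

Final answer: -5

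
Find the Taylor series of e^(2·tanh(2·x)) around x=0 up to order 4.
-32·x^4/3 + 16·x^3/3 + 8·x^2 + 4·x + 1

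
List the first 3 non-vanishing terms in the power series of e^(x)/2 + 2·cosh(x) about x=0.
5·x^2/4 + x/2 + 5/2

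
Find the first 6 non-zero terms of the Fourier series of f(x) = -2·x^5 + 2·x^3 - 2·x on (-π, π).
(-508 - 4·π^4 + 84·π^2)·sin(x) + (-12·π^2 + 20 + 2·π^4)·sin(2·x) + (-4·π^4/3 - 340/81 + 116·π^2/27)·sin(3·x) + (-9·π^2/4 + 59/32 + π^4)·sin(4·x) + (-4·π^4/5 - 716/625 + 36·π^2/25)·sin(5·x) + (-28·π^2/27 + 68/81 + 2·π^4/3)·sin(6·x)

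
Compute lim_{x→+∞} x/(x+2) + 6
Evaluate the dominant behaviour as x → +∞; each term tends to a finite value or vanishes.
Limit = 7.

Final answer: 7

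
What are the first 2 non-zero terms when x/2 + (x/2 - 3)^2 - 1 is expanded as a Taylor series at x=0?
8 - 5·x/2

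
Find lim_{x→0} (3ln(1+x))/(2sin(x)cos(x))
Both numerator and denominator → 0 as x → 0; this is a 0/0 indeterminate form.
Expand each to leading order near x = 0: numerator ~ 3·x, denominator ~ 2·x.
The limit of the ratio is 3/2.

Final answer: 3/2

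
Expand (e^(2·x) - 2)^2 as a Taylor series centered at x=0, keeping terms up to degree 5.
112·x^5/15 + 8·x^4 + 16·x^3/3 - 4·x + 1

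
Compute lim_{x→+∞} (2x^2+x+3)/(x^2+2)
This is an ∞/∞ indeterminate form as x → +∞.
Divide numerator and denominator by x^2 and let the lower-order terms vanish; the leading terms give 2/1 = 2.
Limit = 2.

Final answer: 2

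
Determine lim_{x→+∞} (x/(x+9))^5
As x → +∞: x/(x+9) = 1/(1 + 9/x) → 1, and the 5th power of a limit-1 base also → 1.
Limit = 1.

Final answer: 1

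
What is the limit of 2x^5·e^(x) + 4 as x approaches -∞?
The product is a 0·∞ indeterminate form at x → -∞.
Rewrite the product as 2x^5 / e^(-x) (an ∞/∞ form) and apply L'Hôpital, or use the standard hierarchy e^(|x|) ≫ |x^5| as x → -∞.
The indeterminate product → 0, so the limit = 4.

Final answer: 4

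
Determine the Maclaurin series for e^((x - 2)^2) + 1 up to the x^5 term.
-106·x^5·e^(4)/5 + 115·x^4·e^(4)/6 - 44·x^3·e^(4)/3 + 9·x^2·e^(4) - 4·x·e^(4) + 1 + e^(4)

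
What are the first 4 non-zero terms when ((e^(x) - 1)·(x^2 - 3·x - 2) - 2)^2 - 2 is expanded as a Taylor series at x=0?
58·x^3/3 + 20·x^2 + 8·x + 2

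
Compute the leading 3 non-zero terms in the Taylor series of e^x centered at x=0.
x^2/2 + x + 1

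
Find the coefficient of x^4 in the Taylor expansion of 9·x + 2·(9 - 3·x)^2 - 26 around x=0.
Expand to order 4: 9·x + 2·(9 - 3·x)^2 - 26 = 18·x^2 - 99·x + 136 + O(x^5).
The coefficient of x^4 is 0.

Final answer: 0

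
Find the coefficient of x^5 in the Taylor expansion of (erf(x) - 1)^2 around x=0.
Expand to order 5: (erf(x) - 1)^2 = -2·x^5/(5·√(π)) - 8·x^4/(3·π) + 4·x^3/(3·√(π)) + 4·x^2/π - 4·x/√(π) + 1 + O(x^6).
The coefficient of x^5 is -2/(5·√(π)).

Final answer: -2/(5·√(π))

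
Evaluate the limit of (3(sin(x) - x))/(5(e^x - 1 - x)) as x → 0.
Both numerator and denominator → 0 as x → 0; this is a 0/0 indeterminate form.
Expand each to leading order near x = 0: numerator ~ -x^3/2, denominator ~ 5·x^2/2.
The limit of the ratio is 0.

Final answer: 0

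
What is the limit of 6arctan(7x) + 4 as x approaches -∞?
Evaluate the dominant behaviour as x → -∞; each term tends to a finite value or vanishes.
Limit = 4 - 3·π.

Final answer: 4 - 3·π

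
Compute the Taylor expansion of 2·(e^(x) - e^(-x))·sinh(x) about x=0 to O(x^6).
4·x^4/3 + 4·x^2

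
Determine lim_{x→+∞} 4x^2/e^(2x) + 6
The quotient is an ∞/∞ indeterminate form as x → +∞.
The exponential denominator e^(2x) dominates the polynomial numerator (e^x ≫ x^2 as x → ∞), so the quotient → 0.
Adding the constant: 0 + 6 = 6. Limit = 6.

Final answer: 6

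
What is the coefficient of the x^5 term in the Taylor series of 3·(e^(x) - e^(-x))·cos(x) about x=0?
Expand to order 5: 3·(e^(x) - e^(-x))·cos(x) = -x^5/5 - 2·x^3 + 6·x + O(x^6).
The coefficient of x^5 is -1/5.

Final answer: -1/5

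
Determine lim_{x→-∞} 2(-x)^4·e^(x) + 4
The product is a 0·∞ indeterminate form at x → -∞.
Rewrite the product as 2(-x)^4 / e^(-x) (an ∞/∞ form) and apply L'Hôpital, or use the standard hierarchy e^(|x|) ≫ |(-x)^4| as x → -∞.
The indeterminate product → 0, so the limit = 4.

Final answer: 4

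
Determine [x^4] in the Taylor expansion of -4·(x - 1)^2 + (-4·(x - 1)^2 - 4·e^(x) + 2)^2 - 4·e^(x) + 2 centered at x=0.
Expand to order 4: -4·(x - 1)^2 + (-4·(x - 1)^2 - 4·e^(x) + 2)^2 - 4·e^(x) + 2 = 65·x^4/2 - 122·x^3/3 + 82·x^2 - 44·x + 30 + O(x^5).
The coefficient of x^4 is 65/2.

Final answer: 65/2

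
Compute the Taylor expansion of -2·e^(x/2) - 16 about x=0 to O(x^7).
-x^6/23040 - x^5/1920 - x^4/192 - x^3/24 - x^2/4 - x - 18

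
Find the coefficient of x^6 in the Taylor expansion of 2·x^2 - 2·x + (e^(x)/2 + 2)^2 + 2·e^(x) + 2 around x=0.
Expand to order 6: 2·x^2 - 2·x + (e^(x)/2 + 2)^2 + 2·e^(x) + 2 = x^6/36 + x^5/10 + x^4/3 + x^3 + 9·x^2/2 + 5·x/2 + 41/4 + O(x^7).
The coefficient of x^6 is 1/36.

Final answer: 1/36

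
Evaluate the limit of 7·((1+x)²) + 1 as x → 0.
Direct substitution at x = 0 gives 8.

Final answer: 8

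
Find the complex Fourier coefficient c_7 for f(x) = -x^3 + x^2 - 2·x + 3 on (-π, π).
Compute the real Fourier coefficients first: a_7 = -4/49, b_7 = -2·π^2/7 - 184/343.
Then c_7 = (a_7 − i·b_7)/2 = -2/49 + 92·i/343 + i·π^2/7.

Final answer: -2/49 + 92·i/343 + i·π^2/7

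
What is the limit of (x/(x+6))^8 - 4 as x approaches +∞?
As x → +∞: x/(x+6) = 1/(1 + 6/x) → 1, and the 8th power of a limit-1 base also → 1; with the additive constant, 1 - 4 = -3.
Limit = -3.

Final answer: -3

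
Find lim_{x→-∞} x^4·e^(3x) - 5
The product is a 0·∞ indeterminate form at x → -∞.
Rewrite the product as x^4 / e^(-3x) (an ∞/∞ form) and apply L'Hôpital, or use the standard hierarchy e^(3|x|) ≫ |x^4| as x → -∞.
The indeterminate product → 0, so the limit = -5.

Final answer: -5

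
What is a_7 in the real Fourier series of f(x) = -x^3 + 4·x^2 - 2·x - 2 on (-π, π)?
a_7 = (1/π) ∫_{-π}^{π} f(x)·cos(7x) dx.
Evaluate the integral (use parity and integration by parts as needed): a_7 = -16/49.

Final answer: -16/49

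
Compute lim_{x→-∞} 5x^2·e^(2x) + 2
The product is a 0·∞ indeterminate form at x → -∞.
Rewrite the product as 5x^2 / e^(-2x) (an ∞/∞ form) and apply L'Hôpital, or use the standard hierarchy e^(2|x|) ≫ |x^2| as x → -∞.
The indeterminate product → 0, so the limit = 2.

Final answer: 2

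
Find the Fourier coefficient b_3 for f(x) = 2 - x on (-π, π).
b_3 = (1/π) ∫_{-π}^{π} f(x)·sin(3x) dx.
Evaluate the integral (use parity and integration by parts as needed): b_3 = -2/3.

Final answer: -2/3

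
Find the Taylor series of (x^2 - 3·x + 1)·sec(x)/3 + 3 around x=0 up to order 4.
17·x^4/72 - x^3/2 + x^2/2 - x + 10/3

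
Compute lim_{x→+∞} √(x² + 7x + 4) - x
As x → +∞: multiply by the conjugate to get (7x+4)/(√(x²+7x+4)+x); the denominator ~ 2x, so the limit is 7/2.
Limit = 7/2.

Final answer: 7/2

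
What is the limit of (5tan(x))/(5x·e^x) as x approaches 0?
Both numerator and denominator → 0 as x → 0; this is a 0/0 indeterminate form.
Expand each to leading order near x = 0: numerator ~ 5·x, denominator ~ 5·x.
The limit of the ratio is 1.

Final answer: 1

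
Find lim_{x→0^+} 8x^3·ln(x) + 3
The product is a 0·∞ indeterminate form at x → 0⁺.
Rewrite the product as 8·ln(x) / x^(-3) and apply L'Hôpital, or use the standard hierarchy x^(-3) ≫ |ln x| as x → 0⁺.
The indeterminate product → 0, so the limit = 3.

Final answer: 3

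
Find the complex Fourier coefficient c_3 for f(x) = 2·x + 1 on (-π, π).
Compute the real Fourier coefficients first: a_3 = 0, b_3 = 4/3.
Then c_3 = (a_3 − i·b_3)/2 = -2·i/3.

Final answer: -2·i/3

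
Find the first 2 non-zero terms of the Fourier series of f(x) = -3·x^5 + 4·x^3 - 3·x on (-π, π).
(-774 - 6·π^4 + 128·π^2)·sin(x) + (-19·π^2 + 63/2 + 3·π^4)·sin(2·x)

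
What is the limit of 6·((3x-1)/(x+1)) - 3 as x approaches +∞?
Evaluate the dominant behaviour as x → +∞; each term tends to a finite value or vanishes.
Limit = 15.

Final answer: 15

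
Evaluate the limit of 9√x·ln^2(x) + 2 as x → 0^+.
The product is a 0·∞ indeterminate form at x → 0⁺.
Rewrite the product as 9·ln^2(x) / x^(-1/2) and apply L'Hôpital, or use the standard hierarchy x^(-1/2) ≫ |ln x|^2 as x → 0⁺.
The indeterminate product → 0, so the limit = 2.

Final answer: 2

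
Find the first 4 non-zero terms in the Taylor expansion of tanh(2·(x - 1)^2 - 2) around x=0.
-32·x^4 + 64·x^3/3 + 2·x^2 - 4·x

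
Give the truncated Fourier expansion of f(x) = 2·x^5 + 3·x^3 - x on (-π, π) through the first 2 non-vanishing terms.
(-74·π^2 + 4·π^4 + 442)·sin(x) + (-2·π^4 - 19/2 + 7·π^2)·sin(2·x)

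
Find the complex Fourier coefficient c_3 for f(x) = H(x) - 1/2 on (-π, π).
Compute the real Fourier coefficients first: a_3 = 0, b_3 = 2/(3·π).
Then c_3 = (a_3 − i·b_3)/2 = -i/(3·π).

Final answer: -i/(3·π)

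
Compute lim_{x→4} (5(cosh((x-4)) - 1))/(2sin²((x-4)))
Both numerator and denominator → 0 as x → 4; this is a 0/0 indeterminate form.
Expand each to leading order near x = 4: numerator ~ 5·(x - 4)^2/2, denominator ~ 2·(x - 4)^2.
The limit of the ratio is 5/4.

Final answer: 5/4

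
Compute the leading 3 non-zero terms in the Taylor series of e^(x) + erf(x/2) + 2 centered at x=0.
x^2/2 + x·(1/√(π) + 1) + 3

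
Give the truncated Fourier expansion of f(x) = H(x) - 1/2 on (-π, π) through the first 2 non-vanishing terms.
2·sin(x)/π + 2·sin(3·x)/(3·π)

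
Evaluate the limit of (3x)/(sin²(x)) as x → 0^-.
Both numerator and denominator → 0 as x → 0^-; this is a 0/0 indeterminate form.
Expand each to leading order near x = 0: numerator ~ 3·x, denominator ~ x^2.
The limit of the ratio is -∞.

Final answer: -∞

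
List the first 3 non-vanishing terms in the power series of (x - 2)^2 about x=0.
x^2 - 4·x + 4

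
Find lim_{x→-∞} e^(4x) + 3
Evaluate the dominant behaviour as x → -∞; each term tends to a finite value or vanishes.
Limit = 3.

Final answer: 3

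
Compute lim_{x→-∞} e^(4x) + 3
Evaluate the dominant behaviour as x → -∞; each term tends to a finite value or vanishes.
Limit = 3.

Final answer: 3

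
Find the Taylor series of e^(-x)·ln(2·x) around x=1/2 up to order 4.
2·e^(-1/2)·(x - 1/2) - 4·e^(-1/2)·(x - 1/2)^2 + 17·e^(-1/2)·(x - 1/2)^3/3 - 8·e^(-1/2)·(x - 1/2)^4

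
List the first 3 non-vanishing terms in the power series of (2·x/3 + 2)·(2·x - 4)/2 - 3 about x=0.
2·x^2/3 + 2·x/3 - 7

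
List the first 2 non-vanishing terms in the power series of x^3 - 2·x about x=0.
x^3 - 2·x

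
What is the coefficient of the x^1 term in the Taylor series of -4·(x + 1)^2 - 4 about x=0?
Expand to order 1: -4·(x + 1)^2 - 4 = -8·x - 8 + O(x^2).
The coefficient of x^1 is -8.

Final answer: -8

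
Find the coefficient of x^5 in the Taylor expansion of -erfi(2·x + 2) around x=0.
Expand to order 5: -erfi(2·x + 2) = -736·x^5·e^(4)/(3·√(π)) - 352·x^4·e^(4)/(3·√(π)) - 48·x^3·e^(4)/√(π) - 16·x^2·e^(4)/√(π) - 4·x·e^(4)/√(π) - erfi(2) + O(x^6).
The coefficient of x^5 is -736·e^(4)/(3·√(π)).

Final answer: -736·e^(4)/(3·√(π))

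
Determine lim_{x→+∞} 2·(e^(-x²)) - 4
Evaluate the dominant behaviour as x → +∞; each term tends to a finite value or vanishes.
Limit = -4.

Final answer: -4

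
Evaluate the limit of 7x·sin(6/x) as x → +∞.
As x → +∞: let u = 6/x → 0⁺; then 7·x·sin(6/x) = 7·6·sin(u)/u → 7·6·1 = 42.
Limit = 42.

Final answer: 42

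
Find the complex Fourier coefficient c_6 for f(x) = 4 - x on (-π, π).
Compute the real Fourier coefficients first: a_6 = 0, b_6 = 1/3.
Then c_6 = (a_6 − i·b_6)/2 = -i/6.

Final answer: -i/6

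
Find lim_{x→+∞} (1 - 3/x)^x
As x → +∞: this is the defining limit (1 - 3/x)^x → e^(-3).
Limit = e^(-3).

Final answer: e^(-3)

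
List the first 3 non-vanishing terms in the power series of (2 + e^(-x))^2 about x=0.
4·x^2 - 6·x + 9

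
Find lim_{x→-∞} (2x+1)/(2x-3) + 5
Evaluate the dominant behaviour as x → -∞; each term tends to a finite value or vanishes.
Limit = 6.

Final answer: 6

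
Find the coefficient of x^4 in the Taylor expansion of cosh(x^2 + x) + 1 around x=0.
Expand to order 4: cosh(x^2 + x) + 1 = 13·x^4/24 + x^3 + x^2/2 + 2 + O(x^5).
The coefficient of x^4 is 13/24.

Final answer: 13/24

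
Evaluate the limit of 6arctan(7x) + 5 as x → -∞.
Evaluate the dominant behaviour as x → -∞; each term tends to a finite value or vanishes.
Limit = 5 - 3·π.

Final answer: 5 - 3·π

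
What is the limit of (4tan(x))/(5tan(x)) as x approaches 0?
Both numerator and denominator → 0 as x → 0; this is a 0/0 indeterminate form.
Expand each to leading order near x = 0: numerator ~ 4·x, denominator ~ 5·x.
The limit of the ratio is 4/5.

Final answer: 4/5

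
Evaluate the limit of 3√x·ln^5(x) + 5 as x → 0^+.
The product is a 0·∞ indeterminate form at x → 0⁺.
Rewrite the product as 3·ln^5(x) / x^(-1/2) and apply L'Hôpital, or use the standard hierarchy x^(-1/2) ≫ |ln x|^5 as x → 0⁺.
The indeterminate product → 0, so the limit = 5.

Final answer: 5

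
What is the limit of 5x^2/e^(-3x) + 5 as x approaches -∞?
The quotient is an ∞/∞ indeterminate form as x → -∞.
Compare growth rates of the dominant terms (exponentials ≫ polynomials ≫ logarithms), or apply L'Hôpital's rule; the quotient → 0.
Adding the constant: 0 + 5 = 5. Limit = 5.

Final answer: 5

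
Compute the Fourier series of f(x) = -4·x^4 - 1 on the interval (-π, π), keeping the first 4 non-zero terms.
(-192 + 32·π^2)·cos(x) + (12 - 8·π^2)·cos(2·x) + (-64/27 + 32·π^2/9)·cos(3·x) - 4·π^4/5 - 1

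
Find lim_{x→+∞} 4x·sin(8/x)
As x → +∞: let u = 8/x → 0⁺; then 4·x·sin(8/x) = 4·8·sin(u)/u → 4·8·1 = 32.
Limit = 32.

Final answer: 32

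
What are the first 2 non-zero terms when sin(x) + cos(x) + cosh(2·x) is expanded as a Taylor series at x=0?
x + 2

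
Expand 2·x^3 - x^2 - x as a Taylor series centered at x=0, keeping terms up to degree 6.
2·x^3 - x^2 - x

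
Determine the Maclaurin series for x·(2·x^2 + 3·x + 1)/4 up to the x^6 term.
x^3/2 + 3·x^2/4 + x/4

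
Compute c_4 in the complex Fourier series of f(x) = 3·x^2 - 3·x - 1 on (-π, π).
Compute the real Fourier coefficients first: a_4 = 3/4, b_4 = 3/2.
Then c_4 = (a_4 − i·b_4)/2 = 3/8 - 3·i/4.

Final answer: 3/8 - 3·i/4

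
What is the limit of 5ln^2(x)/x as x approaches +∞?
This is an ∞/∞ indeterminate form as x → +∞.
The polynomial denominator x dominates the logarithmic numerator (any positive power of x ≫ ln^2(x) as x → ∞), so the quotient → 0.
Limit = 0.

Final answer: 0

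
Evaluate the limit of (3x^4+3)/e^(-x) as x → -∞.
This is an ∞/∞ indeterminate form as x → -∞.
Compare growth rates of the dominant terms (exponentials ≫ polynomials ≫ logarithms), or apply L'Hôpital's rule; the quotient → 0.
Limit = 0.

Final answer: 0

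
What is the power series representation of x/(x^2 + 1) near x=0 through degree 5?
x^5 - x^3 + x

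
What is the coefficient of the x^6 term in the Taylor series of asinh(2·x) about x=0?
Expand to order 6: asinh(2·x) = 12·x^5/5 - 4·x^3/3 + 2·x + O(x^7).
The coefficient of x^6 is 0.

Final answer: 0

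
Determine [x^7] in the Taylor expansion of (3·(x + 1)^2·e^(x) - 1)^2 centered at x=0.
Expand to order 7: (3·(x + 1)^2·e^(x) - 1)^2 = 15053·x^7/280 + 2689·x^6/24 + 3737·x^5/20 + 951·x^4/4 + 215·x^3 + 123·x^2 + 36·x + 4 + O(x^8).
The coefficient of x^7 is 15053/280.

Final answer: 15053/280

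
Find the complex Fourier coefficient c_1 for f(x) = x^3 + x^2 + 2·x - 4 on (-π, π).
Compute the real Fourier coefficients first: a_1 = -4, b_1 = -8 + 2·π^2.
Then c_1 = (a_1 − i·b_1)/2 = -2 - i·π^2 + 4·i.

Final answer: -2 - i·π^2 + 4·i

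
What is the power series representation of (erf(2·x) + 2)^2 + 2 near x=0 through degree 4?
-128·x^4/(3·π) - 64·x^3/(3·√(π)) + 16·x^2/π + 16·x/√(π) + 6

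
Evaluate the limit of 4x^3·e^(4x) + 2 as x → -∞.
The product is a 0·∞ indeterminate form at x → -∞.
Rewrite the product as 4x^3 / e^(-4x) (an ∞/∞ form) and apply L'Hôpital, or use the standard hierarchy e^(4|x|) ≫ |x^3| as x → -∞.
The indeterminate product → 0, so the limit = 2.

Final answer: 2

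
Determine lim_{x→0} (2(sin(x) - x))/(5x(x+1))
Both numerator and denominator → 0 as x → 0; this is a 0/0 indeterminate form.
Expand each to leading order near x = 0: numerator ~ -x^3/3, denominator ~ 5·x.
The limit of the ratio is 0.

Final answer: 0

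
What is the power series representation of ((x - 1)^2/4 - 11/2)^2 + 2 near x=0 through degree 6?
x^4/16 - x^3/4 - 19·x^2/8 + 21·x/4 + 473/16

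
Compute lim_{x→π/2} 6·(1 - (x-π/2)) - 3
Direct substitution at x = π/2 gives 3.

Final answer: 3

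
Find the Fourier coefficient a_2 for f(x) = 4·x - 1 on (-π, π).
a_2 = (1/π) ∫_{-π}^{π} f(x)·cos(2x) dx.
Evaluate the integral (use parity and integration by parts as needed): a_2 = 0.

Final answer: 0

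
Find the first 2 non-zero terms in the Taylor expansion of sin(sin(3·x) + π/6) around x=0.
3·√(3)·x/2 + 1/2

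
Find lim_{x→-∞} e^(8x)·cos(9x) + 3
Evaluate the dominant behaviour as x → -∞; each term tends to a finite value or vanishes.
Limit = 3.

Final answer: 3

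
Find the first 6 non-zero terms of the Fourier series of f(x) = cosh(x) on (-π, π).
-cos(x)·sinh(π)/π + 2·cos(2·x)·sinh(π)/(5·π) - cos(3·x)·sinh(π)/(5·π) + 2·cos(4·x)·sinh(π)/(17·π) - cos(5·x)·sinh(π)/(13·π) + sinh(π)/π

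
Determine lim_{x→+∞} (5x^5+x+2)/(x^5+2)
This is an ∞/∞ indeterminate form as x → +∞.
Divide numerator and denominator by x^5 and let the lower-order terms vanish; the leading terms give 5/1 = 5.
Limit = 5.

Final answer: 5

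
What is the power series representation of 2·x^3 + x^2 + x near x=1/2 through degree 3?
1 + 7·(x - 1/2)/2 + 4·(x - 1/2)^2 + 2·(x - 1/2)^3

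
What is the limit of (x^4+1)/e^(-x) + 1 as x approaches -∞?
The quotient is an ∞/∞ indeterminate form as x → -∞.
Compare growth rates of the dominant terms (exponentials ≫ polynomials ≫ logarithms), or apply L'Hôpital's rule; the quotient → 0.
Adding the constant: 0 + 1 = 1. Limit = 1.

Final answer: 1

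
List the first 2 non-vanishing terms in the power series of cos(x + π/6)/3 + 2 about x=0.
-x/6 + √(3)/6 + 2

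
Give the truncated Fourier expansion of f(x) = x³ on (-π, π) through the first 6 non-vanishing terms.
(-12 + 2·π^2)·sin(x) + (3/2 - π^2)·sin(2·x) + (-4/9 + 2·π^2/3)·sin(3·x) + (3/16 - π^2/2)·sin(4·x) + (-12/125 + 2·π^2/5)·sin(5·x) + (1/18 - π^2/3)·sin(6·x)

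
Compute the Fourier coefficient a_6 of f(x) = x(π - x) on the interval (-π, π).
a_6 = (1/π) ∫_{-π}^{π} f(x)·cos(6x) dx.
Evaluate the integral (use parity and integration by parts as needed): a_6 = -1/9.

Final answer: -1/9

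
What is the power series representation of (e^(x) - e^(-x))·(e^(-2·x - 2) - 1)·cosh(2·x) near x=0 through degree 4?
-34·x^4·e^(-2)/3 + x^3·(-13/3 + 25·e^(-2)/3) - 4·x^2·e^(-2) + x·(-2 + 2·e^(-2))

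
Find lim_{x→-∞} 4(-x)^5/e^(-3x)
This is an ∞/∞ indeterminate form as x → -∞.
Compare growth rates of the dominant terms (exponentials ≫ polynomials ≫ logarithms), or apply L'Hôpital's rule; the quotient → 0.
Limit = 0.

Final answer: 0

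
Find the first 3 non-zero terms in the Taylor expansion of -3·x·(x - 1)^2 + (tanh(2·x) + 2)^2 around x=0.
10·x^2 + 5·x + 4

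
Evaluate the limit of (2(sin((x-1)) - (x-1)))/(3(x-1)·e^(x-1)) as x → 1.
Both numerator and denominator → 0 as x → 1; this is a 0/0 indeterminate form.
Expand each to leading order near x = 1: numerator ~ -(x - 1)^3/3, denominator ~ 3·(x - 1).
The limit of the ratio is 0.

Final answer: 0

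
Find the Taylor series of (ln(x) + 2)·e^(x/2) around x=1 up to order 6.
2·e^(1/2) + 2·e^(1/2)·(x - 1) + e^(1/2)·(x - 1)^2/4 + e^(1/2)·(x - 1)^3/4 - 23·e^(1/2)·(x - 1)^4/192 + 7·e^(1/2)·(x - 1)^5/64 - 2119·e^(1/2)·(x - 1)^6/23040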